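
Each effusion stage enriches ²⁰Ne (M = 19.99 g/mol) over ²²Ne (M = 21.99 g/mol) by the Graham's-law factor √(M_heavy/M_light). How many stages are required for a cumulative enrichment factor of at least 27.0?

70

Per stage α = (21.99/19.99)^(1/2) = 1.10005^0.5, giving ln α = 0.04768.
Need α^N ≥ 27.0 ⇒ N ≥ ln(27.0) / ln α = 3.296 / 0.04768 = 69.13.
So at least 70 stages are needed.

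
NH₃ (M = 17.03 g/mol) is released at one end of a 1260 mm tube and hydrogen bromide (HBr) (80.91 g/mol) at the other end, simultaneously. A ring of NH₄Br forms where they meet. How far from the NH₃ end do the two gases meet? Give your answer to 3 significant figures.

864 mm

The fronts meet when d_NH₃ + d_HBr = L with d_NH₃/d_HBr = √(M_HBr/M_NH₃) (Graham's law). Here √(M_HBr/M_NH₃) = √(80.91/17.03) = 2.180.
With d_NH₃ + d_HBr = 1260 mm, d_HBr = 1260/(1 + 2.180) = 396.3 mm.
d_NH₃ = 1260 − 396.3 = 864 mm.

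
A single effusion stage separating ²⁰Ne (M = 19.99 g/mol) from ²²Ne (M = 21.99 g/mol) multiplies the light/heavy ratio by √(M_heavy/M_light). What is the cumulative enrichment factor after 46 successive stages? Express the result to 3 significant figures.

8.96

Overall factor = α^46 with α = √(21.99/19.99), i.e. (21.99/19.99)^(46/2).
= 1.10005^23 = 8.96.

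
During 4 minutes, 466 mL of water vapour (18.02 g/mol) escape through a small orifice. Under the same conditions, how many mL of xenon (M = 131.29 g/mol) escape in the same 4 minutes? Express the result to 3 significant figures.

173 mL

Using Graham's law: rate_Xe/rate_H₂O = √(M_H₂O/M_Xe) = √(18.02/131.29) = √0.1373 = 0.3705.
So the volume for Xe is 466 × 0.3705 = 173 mL.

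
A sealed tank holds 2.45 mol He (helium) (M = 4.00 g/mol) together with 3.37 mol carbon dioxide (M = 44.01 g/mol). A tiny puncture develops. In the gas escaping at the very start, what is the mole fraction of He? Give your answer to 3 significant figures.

0.707

Rate_i ∝ x_i/√M_i (Graham's law weighted by mole fraction), so the effusate composition follows n_i/√M_i.
So x_He in the escaping gas = (n_He/√M_He) / Σ(n_i/√M_i)
= (2.45/√4.00) / (2.45/√4.00 + 3.37/√44.01) = 1.225/(1.225 + 0.5080) = 0.707.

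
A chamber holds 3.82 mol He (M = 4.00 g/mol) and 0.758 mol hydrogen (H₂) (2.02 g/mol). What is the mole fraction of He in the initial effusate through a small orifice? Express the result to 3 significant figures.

0.782

The effusion rate of species i is ∝ p_i/√M_i ∝ n_i/√M_i.
x_He(eff) = (n_He/√M_He) / (n_He/√M_He + n_H₂/√M_H₂)
= (3.82/√4.00) / (3.82/√4.00 + 0.758/√2.02) = 1.910/(1.910 + 0.5333) = 0.782.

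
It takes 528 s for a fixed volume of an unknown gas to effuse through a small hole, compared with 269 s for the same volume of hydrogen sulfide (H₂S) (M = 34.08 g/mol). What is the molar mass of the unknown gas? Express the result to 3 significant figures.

131 g/mol

By Graham's law, t_X/t_H₂S = √(M_X/M_H₂S).
528/269 = 1.963 = √(M_X/34.08)
M_X = 34.08 × 1.963² = 34.08 × 3.853 = 131 g/mol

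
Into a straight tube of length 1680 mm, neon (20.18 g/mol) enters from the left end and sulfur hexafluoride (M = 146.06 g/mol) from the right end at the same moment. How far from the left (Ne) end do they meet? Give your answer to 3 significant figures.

1220 mm

Graham's law gives d_Ne/d_SF₆ = rate_Ne/rate_SF₆ = √(M_SF₆/M_Ne) = √(146.06/20.18) = 2.690.
With d_Ne + d_SF₆ = 1680 mm, d_SF₆ = 1680/(1 + 2.690) = 455.2 mm.
d_Ne = 1680 − 455.2 = 1220 mm.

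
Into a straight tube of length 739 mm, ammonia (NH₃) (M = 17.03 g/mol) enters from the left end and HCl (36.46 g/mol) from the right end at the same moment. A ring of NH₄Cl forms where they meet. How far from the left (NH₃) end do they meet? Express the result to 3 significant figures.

439 mm

Distances travelled in equal time are proportional to diffusion rates, so d_NH₃/d_HCl = √(M_HCl/M_NH₃) = √(36.46/17.03) = 1.463.
With d_NH₃ + d_HCl = 739 mm, d_HCl = 739/(1 + 1.463) = 300.0 mm.
d_NH₃ = 739 − 300.0 = 439 mm.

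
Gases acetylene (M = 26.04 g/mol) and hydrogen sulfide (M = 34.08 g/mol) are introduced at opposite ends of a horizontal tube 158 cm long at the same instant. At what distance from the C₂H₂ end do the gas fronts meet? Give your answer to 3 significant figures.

Graham's law gives d_C₂H₂/d_H₂S = rate_C₂H₂/rate_H₂S = √(M_H₂S/M_C₂H₂) = √(34.08/26.04) = 1.144.
With d_C₂H₂ + d_H₂S = 158 cm, d_H₂S = 158/(1 + 1.144) = 73.69 cm.
d_C₂H₂ = 158 − 73.69 = 84.3 cm.

84.3 cm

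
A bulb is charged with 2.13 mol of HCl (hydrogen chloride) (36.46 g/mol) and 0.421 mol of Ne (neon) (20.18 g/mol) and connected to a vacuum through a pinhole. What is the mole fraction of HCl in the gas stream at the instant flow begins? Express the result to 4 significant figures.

Effusion rate of each component ∝ n_i/√M_i (partial pressure × 1/√M).
So x_HCl in the escaping gas = (n_HCl/√M_HCl) / Σ(n_i/√M_i)
= (2.13/√36.46) / (2.13/√36.46 + 0.421/√20.18) = 0.3528/(0.3528 + 0.09372) = 0.7901.

0.7901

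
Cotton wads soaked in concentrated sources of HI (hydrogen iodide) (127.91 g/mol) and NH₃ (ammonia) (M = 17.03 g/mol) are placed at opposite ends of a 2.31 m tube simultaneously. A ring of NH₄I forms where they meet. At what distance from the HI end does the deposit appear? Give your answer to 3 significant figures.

Graham's law gives d_HI/d_NH₃ = rate_HI/rate_NH₃ = √(M_NH₃/M_HI) = √(17.03/127.91) = 0.3649.
With d_HI + d_NH₃ = 2.31 m, d_NH₃ = 2.31/(1 + 0.3649) = 1.692 m.
d_HI = 2.31 − 1.692 = 0.618 m.

0.618 m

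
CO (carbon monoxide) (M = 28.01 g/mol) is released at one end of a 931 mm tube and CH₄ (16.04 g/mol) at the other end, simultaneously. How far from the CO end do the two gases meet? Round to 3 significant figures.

In equal time, each gas travels a distance ∝ its rate ∝ 1/√M, so d_CO/d_CH₄ = √(M_CH₄/M_CO) = √(16.04/28.01) = 0.7567.
With d_CO + d_CH₄ = 931 mm, d_CH₄ = 931/(1 + 0.7567) = 530.0 mm.
d_CO = 931 − 530.0 = 401 mm.

401 mm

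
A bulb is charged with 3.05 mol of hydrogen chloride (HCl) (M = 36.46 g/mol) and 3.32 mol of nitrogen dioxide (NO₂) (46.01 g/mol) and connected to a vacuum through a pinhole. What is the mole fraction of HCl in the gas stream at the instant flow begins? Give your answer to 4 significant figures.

0.5079

Each component's effusion rate ∝ (its partial pressure)·(1/√M) ∝ n_i/√M_i.
x_HCl(eff) = (n_HCl/√M_HCl) / (n_HCl/√M_HCl + n_NO₂/√M_NO₂)
= (3.05/√36.46) / (3.05/√36.46 + 3.32/√46.01) = 0.5051/(0.5051 + 0.4895) = 0.5079.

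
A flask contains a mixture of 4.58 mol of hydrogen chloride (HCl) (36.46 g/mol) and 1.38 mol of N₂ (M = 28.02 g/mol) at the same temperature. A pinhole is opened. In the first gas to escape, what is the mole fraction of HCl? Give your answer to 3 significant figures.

0.744

Rate_i ∝ x_i/√M_i (Graham's law weighted by mole fraction), so the effusate composition follows n_i/√M_i.
x_HCl(eff) = (n_HCl/√M_HCl) / (n_HCl/√M_HCl + n_N₂/√M_N₂)
= (4.58/√36.46) / (4.58/√36.46 + 1.38/√28.02) = 0.7585/(0.7585 + 0.2607) = 0.744.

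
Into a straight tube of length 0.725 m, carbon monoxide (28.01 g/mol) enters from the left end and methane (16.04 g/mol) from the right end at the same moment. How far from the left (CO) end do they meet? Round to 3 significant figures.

Distances travelled in equal time are proportional to diffusion rates, so d_CO/d_CH₄ = √(M_CH₄/M_CO) = √(16.04/28.01) = 0.7567.
With d_CO + d_CH₄ = 0.725 m, d_CH₄ = 0.725/(1 + 0.7567) = 0.4127 m.
d_CO = 0.725 − 0.4127 = 0.312 m.

0.312 m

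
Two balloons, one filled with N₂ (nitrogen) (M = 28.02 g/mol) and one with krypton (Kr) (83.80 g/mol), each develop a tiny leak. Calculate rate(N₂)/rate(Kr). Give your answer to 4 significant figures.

1.729

Since effusion rate ∝ 1/√M, rate_N₂/rate_Kr = √(M_Kr/M_N₂) = √(83.80/28.02) = √2.991 = 1.729.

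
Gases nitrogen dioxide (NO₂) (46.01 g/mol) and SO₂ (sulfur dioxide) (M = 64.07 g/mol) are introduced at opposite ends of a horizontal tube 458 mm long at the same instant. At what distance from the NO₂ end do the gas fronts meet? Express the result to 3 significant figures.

In equal time, each gas travels a distance ∝ its rate ∝ 1/√M, so d_NO₂/d_SO₂ = √(M_SO₂/M_NO₂) = √(64.07/46.01) = 1.180.
With d_NO₂ + d_SO₂ = 458 mm, d_SO₂ = 458/(1 + 1.180) = 210.1 mm.
d_NO₂ = 458 − 210.1 = 248 mm.

248 mm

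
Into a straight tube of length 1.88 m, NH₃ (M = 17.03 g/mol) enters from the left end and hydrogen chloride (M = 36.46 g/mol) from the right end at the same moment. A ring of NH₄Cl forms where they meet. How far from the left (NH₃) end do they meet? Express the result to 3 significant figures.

The fronts meet when d_NH₃ + d_HCl = L with d_NH₃/d_HCl = √(M_HCl/M_NH₃) (Graham's law). Here √(M_HCl/M_NH₃) = √(36.46/17.03) = 1.463.
With d_NH₃ + d_HCl = 1.88 m, d_HCl = 1.88/(1 + 1.463) = 0.7632 m.
d_NH₃ = 1.88 − 0.7632 = 1.12 m.

1.12 m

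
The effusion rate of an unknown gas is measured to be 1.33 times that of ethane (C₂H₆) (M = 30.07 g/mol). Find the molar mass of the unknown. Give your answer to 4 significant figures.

17.00 g/mol

Using Graham's law: rate_X/rate_C₂H₆ = √(M_C₂H₆/M_X).
1.33 = √(30.07/M_X)
M_X = 30.07 / 1.33² = 30.07 / 1.769 = 17.00 g/mol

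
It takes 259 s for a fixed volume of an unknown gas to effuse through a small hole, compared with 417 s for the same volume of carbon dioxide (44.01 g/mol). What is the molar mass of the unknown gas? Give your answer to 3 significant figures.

By Graham's law, t_X/t_CO₂ = √(M_X/M_CO₂).
259/417 = 0.6211 = √(M_X/44.01)
M_X = 44.01 × 0.6211² = 44.01 × 0.3858 = 17.0 g/mol

17.0 g/mol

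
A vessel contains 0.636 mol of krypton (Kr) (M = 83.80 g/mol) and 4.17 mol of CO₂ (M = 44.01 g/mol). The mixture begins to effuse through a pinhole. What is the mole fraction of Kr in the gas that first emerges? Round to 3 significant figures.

0.0995

Rate_i ∝ x_i/√M_i (Graham's law weighted by mole fraction), so the effusate composition follows n_i/√M_i.
Mole fraction of Kr in the effusate = (n_Kr/√M_Kr) / (n_Kr/√M_Kr + n_CO₂/√M_CO₂)
= (0.636/√83.80) / (0.636/√83.80 + 4.17/√44.01) = 0.06948/(0.06948 + 0.6286) = 0.0995.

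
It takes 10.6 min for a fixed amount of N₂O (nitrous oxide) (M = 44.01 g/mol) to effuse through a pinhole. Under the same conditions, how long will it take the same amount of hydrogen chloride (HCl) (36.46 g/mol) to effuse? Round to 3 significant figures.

Since effusion rate ∝ 1/√M, t_HCl/t_N₂O = √(M_HCl/M_N₂O) = √(36.46/44.01) = √0.8284 = 0.9102.
So the time for HCl is 10.6 × 0.9102 = 9.65 min.

9.65 min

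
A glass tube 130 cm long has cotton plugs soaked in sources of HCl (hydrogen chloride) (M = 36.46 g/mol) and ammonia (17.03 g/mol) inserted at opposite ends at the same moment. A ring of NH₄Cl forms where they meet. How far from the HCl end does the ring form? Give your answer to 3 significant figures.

In equal time, each gas travels a distance ∝ its rate ∝ 1/√M, so d_HCl/d_NH₃ = √(M_NH₃/M_HCl) = √(17.03/36.46) = 0.6834.
With d_HCl + d_NH₃ = 130 cm, d_NH₃ = 130/(1 + 0.6834) = 77.22 cm.
d_HCl = 130 − 77.22 = 52.8 cm.

52.8 cm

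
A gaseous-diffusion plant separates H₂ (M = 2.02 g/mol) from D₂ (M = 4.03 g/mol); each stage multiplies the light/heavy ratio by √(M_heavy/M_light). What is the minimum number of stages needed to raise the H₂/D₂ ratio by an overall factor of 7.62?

6

Single-stage factor α = √(4.03/2.02), so ln α = ½ ln(1.99505) = 0.3453.
Need α^N ≥ 7.62 ⇒ N ≥ ln(7.62) / ln α = 2.031 / 0.3453 = 5.88.
Minimum whole number of stages: N = 6.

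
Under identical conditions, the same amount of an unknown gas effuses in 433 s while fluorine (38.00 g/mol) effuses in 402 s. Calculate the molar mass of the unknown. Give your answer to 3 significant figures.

Since effusion rate ∝ 1/√M, t_X/t_F₂ = √(M_X/M_F₂).
433/402 = 1.077 = √(M_X/38.00)
M_X = 38.00 × 1.077² = 38.00 × 1.160 = 44.1 g/mol

44.1 g/mol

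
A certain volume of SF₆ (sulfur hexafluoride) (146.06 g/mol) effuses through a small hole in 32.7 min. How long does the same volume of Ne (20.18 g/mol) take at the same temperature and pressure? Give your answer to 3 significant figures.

Since effusion rate ∝ 1/√M, t_Ne/t_SF₆ = √(M_Ne/M_SF₆) = √(20.18/146.06) = √0.1382 = 0.3717.
So the time for Ne is 32.7 × 0.3717 = 12.2 min.

12.2 min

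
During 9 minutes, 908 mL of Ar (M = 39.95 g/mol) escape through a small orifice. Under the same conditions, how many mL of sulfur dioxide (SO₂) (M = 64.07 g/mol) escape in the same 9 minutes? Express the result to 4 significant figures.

717.0 mL

Graham's law gives rate_SO₂/rate_Ar = √(M_Ar/M_SO₂) = √(39.95/64.07) = √0.6235 = 0.7896.
So the volume for SO₂ is 908 × 0.7896 = 717.0 mL.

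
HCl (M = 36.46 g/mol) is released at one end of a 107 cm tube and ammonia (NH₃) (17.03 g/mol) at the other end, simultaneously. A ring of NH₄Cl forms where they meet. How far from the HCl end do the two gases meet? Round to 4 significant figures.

43.44 cm

Distances travelled in equal time are proportional to diffusion rates, so d_HCl/d_NH₃ = √(M_NH₃/M_HCl) = √(17.03/36.46) = 0.6834.
With d_HCl + d_NH₃ = 107 cm, d_NH₃ = 107/(1 + 0.6834) = 63.56 cm.
d_HCl = 107 − 63.56 = 43.44 cm.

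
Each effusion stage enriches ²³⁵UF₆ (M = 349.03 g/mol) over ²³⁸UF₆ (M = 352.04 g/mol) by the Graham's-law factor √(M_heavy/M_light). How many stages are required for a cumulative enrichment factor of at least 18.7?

683

Single-stage factor α = √(352.04/349.03), so ln α = ½ ln(1.00862) = 0.004293.
Need α^N ≥ 18.7 ⇒ N ≥ ln(18.7) / ln α = 2.929 / 0.004293 = 682.09.
Minimum whole number of stages: N = 683.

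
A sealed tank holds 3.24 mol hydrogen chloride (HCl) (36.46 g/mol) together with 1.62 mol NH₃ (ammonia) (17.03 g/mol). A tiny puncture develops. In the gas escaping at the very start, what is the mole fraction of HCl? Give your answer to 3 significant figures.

0.578

The effusion rate of species i is ∝ p_i/√M_i ∝ n_i/√M_i.
Mole fraction of HCl in the effusate = (n_HCl/√M_HCl) / (n_HCl/√M_HCl + n_NH₃/√M_NH₃)
= (3.24/√36.46) / (3.24/√36.46 + 1.62/√17.03) = 0.5366/(0.5366 + 0.3926) = 0.578.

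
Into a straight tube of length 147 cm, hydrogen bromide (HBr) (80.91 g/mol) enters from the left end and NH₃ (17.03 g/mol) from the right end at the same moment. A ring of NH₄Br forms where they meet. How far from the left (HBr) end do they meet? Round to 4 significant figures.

Graham's law gives d_HBr/d_NH₃ = rate_HBr/rate_NH₃ = √(M_NH₃/M_HBr) = √(17.03/80.91) = 0.4588.
With d_HBr + d_NH₃ = 147 cm, d_NH₃ = 147/(1 + 0.4588) = 100.8 cm.
d_HBr = 147 − 100.8 = 46.23 cm.

46.23 cm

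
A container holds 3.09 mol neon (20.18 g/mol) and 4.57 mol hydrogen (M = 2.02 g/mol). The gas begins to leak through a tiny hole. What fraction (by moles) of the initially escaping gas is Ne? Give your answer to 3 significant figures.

Rate_i ∝ x_i/√M_i (Graham's law weighted by mole fraction), so the effusate composition follows n_i/√M_i.
Mole fraction of Ne in the effusate = (n_Ne/√M_Ne) / (n_Ne/√M_Ne + n_H₂/√M_H₂)
= (3.09/√20.18) / (3.09/√20.18 + 4.57/√2.02) = 0.6879/(0.6879 + 3.215) = 0.176.

0.176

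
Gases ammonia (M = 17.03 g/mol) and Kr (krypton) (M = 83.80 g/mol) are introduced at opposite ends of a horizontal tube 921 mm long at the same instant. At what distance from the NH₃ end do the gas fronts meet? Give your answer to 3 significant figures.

The fronts meet when d_NH₃ + d_Kr = L with d_NH₃/d_Kr = √(M_Kr/M_NH₃) (Graham's law). Here √(M_Kr/M_NH₃) = √(83.80/17.03) = 2.218.
With d_NH₃ + d_Kr = 921 mm, d_Kr = 921/(1 + 2.218) = 286.2 mm.
d_NH₃ = 921 − 286.2 = 635 mm.

635 mm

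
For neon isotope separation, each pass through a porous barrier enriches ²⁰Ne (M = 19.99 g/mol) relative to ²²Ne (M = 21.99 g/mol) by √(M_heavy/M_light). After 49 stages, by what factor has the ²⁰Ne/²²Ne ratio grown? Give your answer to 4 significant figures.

10.34

Overall factor = α^49 with α = √(21.99/19.99), i.e. (21.99/19.99)^(49/2).
= 1.10005^(49/2) = 10.34.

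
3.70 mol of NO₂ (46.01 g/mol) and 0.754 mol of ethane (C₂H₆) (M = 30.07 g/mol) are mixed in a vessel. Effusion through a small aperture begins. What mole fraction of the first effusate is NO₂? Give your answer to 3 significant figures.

Effusion rate of each component ∝ n_i/√M_i (partial pressure × 1/√M).
So x_NO₂ in the escaping gas = (n_NO₂/√M_NO₂) / Σ(n_i/√M_i)
= (3.70/√46.01) / (3.70/√46.01 + 0.754/√30.07) = 0.5455/(0.5455 + 0.1375) = 0.799.

0.799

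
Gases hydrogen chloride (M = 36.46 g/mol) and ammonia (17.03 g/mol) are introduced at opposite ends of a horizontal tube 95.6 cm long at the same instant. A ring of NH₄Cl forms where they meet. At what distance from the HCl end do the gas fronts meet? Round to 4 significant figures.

38.81 cm

Graham's law gives d_HCl/d_NH₃ = rate_HCl/rate_NH₃ = √(M_NH₃/M_HCl) = √(17.03/36.46) = 0.6834.
With d_HCl + d_NH₃ = 95.6 cm, d_NH₃ = 95.6/(1 + 0.6834) = 56.79 cm.
d_HCl = 95.6 − 56.79 = 38.81 cm.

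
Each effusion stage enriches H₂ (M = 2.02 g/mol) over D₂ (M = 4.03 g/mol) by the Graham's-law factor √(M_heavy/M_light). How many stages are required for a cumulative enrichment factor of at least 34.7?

11

Per stage α = (4.03/2.02)^(1/2) = 1.99505^0.5, giving ln α = 0.3453.
Need α^N ≥ 34.7 ⇒ N ≥ ln(34.7) / ln α = 3.547 / 0.3453 = 10.27.
Minimum whole number of stages: N = 11.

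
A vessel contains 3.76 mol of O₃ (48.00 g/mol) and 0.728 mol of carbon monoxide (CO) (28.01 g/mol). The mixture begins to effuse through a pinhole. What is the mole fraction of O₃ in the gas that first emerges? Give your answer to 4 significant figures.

Each component's effusion rate ∝ (its partial pressure)·(1/√M) ∝ n_i/√M_i.
x_O₃(eff) = (n_O₃/√M_O₃) / (n_O₃/√M_O₃ + n_CO/√M_CO)
= (3.76/√48.00) / (3.76/√48.00 + 0.728/√28.01) = 0.5427/(0.5427 + 0.1376) = 0.7978.

0.7978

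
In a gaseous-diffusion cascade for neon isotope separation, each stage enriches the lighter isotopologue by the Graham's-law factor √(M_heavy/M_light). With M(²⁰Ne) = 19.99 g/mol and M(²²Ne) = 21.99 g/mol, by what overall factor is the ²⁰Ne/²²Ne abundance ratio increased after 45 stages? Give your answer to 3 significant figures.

8.55

Each stage multiplies the ratio by α = √(21.99/19.99), so after 45 stages the overall factor is α^45 = (21.99/19.99)^(45/2).
= 1.10005^(45/2) = 8.55.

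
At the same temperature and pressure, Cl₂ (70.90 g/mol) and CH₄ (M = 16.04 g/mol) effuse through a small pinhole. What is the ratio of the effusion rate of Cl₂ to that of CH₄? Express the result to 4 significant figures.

Graham's law gives rate_Cl₂/rate_CH₄ = √(M_CH₄/M_Cl₂) = √(16.04/70.90) = √0.2262 = 0.4756.

0.4756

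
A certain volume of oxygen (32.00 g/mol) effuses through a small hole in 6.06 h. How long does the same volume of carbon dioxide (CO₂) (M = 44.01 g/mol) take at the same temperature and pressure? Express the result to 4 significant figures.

Graham's law gives t_CO₂/t_O₂ = √(M_CO₂/M_O₂) = √(44.01/32.00) = √1.375 = 1.173.
So the time for CO₂ is 6.06 × 1.173 = 7.107 h.

7.107 h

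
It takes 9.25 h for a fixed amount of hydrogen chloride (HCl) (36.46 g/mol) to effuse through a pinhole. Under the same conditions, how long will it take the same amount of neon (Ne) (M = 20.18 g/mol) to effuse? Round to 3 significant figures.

Using Graham's law: t_Ne/t_HCl = √(M_Ne/M_HCl) = √(20.18/36.46) = √0.5535 = 0.7440.
So the time for Ne is 9.25 × 0.7440 = 6.88 h.

6.88 h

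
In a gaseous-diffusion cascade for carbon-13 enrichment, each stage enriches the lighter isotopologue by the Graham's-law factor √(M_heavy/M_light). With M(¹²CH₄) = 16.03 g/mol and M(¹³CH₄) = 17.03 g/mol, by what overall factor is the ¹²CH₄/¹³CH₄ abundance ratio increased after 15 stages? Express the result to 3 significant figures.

After 15 stages the ratio has grown by (√(17.03/16.03))^15 = (17.03/16.03)^(15/2).
= 1.06238^(15/2) = 1.57.

1.57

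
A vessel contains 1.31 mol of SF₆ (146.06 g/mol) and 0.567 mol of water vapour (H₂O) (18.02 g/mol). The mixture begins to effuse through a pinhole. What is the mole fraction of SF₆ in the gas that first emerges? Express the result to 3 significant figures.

The effusion rate of species i is ∝ p_i/√M_i ∝ n_i/√M_i.
So x_SF₆ in the escaping gas = (n_SF₆/√M_SF₆) / Σ(n_i/√M_i)
= (1.31/√146.06) / (1.31/√146.06 + 0.567/√18.02) = 0.1084/(0.1084 + 0.1336) = 0.448.

0.448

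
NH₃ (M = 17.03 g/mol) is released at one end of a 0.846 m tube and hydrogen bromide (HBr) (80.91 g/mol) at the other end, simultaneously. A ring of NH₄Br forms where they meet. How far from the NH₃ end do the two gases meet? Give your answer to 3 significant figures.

Distances travelled in equal time are proportional to diffusion rates, so d_NH₃/d_HBr = √(M_HBr/M_NH₃) = √(80.91/17.03) = 2.180.
With d_NH₃ + d_HBr = 0.846 m, d_HBr = 0.846/(1 + 2.180) = 0.2661 m.
d_NH₃ = 0.846 − 0.2661 = 0.580 m.

0.580 m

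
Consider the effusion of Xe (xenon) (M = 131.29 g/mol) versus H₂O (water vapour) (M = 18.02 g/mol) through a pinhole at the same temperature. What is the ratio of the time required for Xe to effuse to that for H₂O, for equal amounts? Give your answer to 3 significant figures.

2.70

Since effusion rate ∝ 1/√M, t_Xe/t_H₂O = √(M_Xe/M_H₂O) = √(131.29/18.02) = √7.286 = 2.70.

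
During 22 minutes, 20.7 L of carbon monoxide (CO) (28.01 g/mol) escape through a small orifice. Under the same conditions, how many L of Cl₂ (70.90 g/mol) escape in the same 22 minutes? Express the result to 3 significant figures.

13.0 L

By Graham's law, rate_Cl₂/rate_CO = √(M_CO/M_Cl₂) = √(28.01/70.90) = √0.3951 = 0.6285.
So the volume for Cl₂ is 20.7 × 0.6285 = 13.0 L.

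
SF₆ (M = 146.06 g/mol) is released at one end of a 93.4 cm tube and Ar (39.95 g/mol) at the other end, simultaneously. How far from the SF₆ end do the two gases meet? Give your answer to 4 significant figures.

The fronts meet when d_SF₆ + d_Ar = L with d_SF₆/d_Ar = √(M_Ar/M_SF₆) (Graham's law). Here √(M_Ar/M_SF₆) = √(39.95/146.06) = 0.5230.
With d_SF₆ + d_Ar = 93.4 cm, d_Ar = 93.4/(1 + 0.5230) = 61.33 cm.
d_SF₆ = 93.4 − 61.33 = 32.07 cm.

32.07 cm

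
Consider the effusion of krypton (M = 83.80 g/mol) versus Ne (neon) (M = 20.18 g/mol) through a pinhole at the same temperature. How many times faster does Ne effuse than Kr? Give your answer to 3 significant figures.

2.04

From Graham's law, rate_Ne/rate_Kr = √(M_Kr/M_Ne) = √(83.80/20.18) = √4.153 = 2.04.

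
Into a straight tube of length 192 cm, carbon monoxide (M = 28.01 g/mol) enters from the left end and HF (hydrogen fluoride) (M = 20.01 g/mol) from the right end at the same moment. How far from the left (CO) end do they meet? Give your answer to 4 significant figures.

In equal time, each gas travels a distance ∝ its rate ∝ 1/√M, so d_CO/d_HF = √(M_HF/M_CO) = √(20.01/28.01) = 0.8452.
With d_CO + d_HF = 192 cm, d_HF = 192/(1 + 0.8452) = 104.1 cm.
d_CO = 192 − 104.1 = 87.95 cm.

87.95 cm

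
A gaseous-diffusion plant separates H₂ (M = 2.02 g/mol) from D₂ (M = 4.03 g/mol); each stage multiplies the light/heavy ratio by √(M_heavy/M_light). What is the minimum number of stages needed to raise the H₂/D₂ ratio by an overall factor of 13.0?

Single-stage factor α = √(4.03/2.02), so ln α = ½ ln(1.99505) = 0.3453.
Need α^N ≥ 13.0 ⇒ N ≥ ln(13.0) / ln α = 2.565 / 0.3453 = 7.43.
So at least 8 stages are needed.

8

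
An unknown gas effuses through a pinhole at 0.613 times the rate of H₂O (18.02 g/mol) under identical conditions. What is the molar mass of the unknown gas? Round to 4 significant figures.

By Graham's law, rate_X/rate_H₂O = √(M_H₂O/M_X).
0.613 = √(18.02/M_X)
M_X = 18.02 / 0.613² = 18.02 / 0.3758 = 47.95 g/mol

47.95 g/mol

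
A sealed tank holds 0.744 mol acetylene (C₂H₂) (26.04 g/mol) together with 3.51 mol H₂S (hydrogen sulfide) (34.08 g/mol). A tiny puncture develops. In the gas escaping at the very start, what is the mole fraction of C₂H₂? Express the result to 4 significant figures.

Each component's effusion rate ∝ (its partial pressure)·(1/√M) ∝ n_i/√M_i.
x_C₂H₂(eff) = (n_C₂H₂/√M_C₂H₂) / (n_C₂H₂/√M_C₂H₂ + n_H₂S/√M_H₂S)
= (0.744/√26.04) / (0.744/√26.04 + 3.51/√34.08) = 0.1458/(0.1458 + 0.6013) = 0.1952.

0.1952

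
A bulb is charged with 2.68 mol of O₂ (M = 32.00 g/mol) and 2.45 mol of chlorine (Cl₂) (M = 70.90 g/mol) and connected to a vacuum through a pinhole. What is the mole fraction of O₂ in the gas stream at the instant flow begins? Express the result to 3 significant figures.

0.620

Rate_i ∝ x_i/√M_i (Graham's law weighted by mole fraction), so the effusate composition follows n_i/√M_i.
Mole fraction of O₂ in the effusate = (n_O₂/√M_O₂) / (n_O₂/√M_O₂ + n_Cl₂/√M_Cl₂)
= (2.68/√32.00) / (2.68/√32.00 + 2.45/√70.90) = 0.4738/(0.4738 + 0.2910) = 0.620.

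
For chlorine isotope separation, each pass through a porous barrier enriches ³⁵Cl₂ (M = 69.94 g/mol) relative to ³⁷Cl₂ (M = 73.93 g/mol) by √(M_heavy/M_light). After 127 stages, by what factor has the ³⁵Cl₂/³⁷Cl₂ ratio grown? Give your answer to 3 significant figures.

33.9

Overall factor = α^127 with α = √(73.93/69.94), i.e. (73.93/69.94)^(127/2).
= 1.05705^(127/2) = 33.9.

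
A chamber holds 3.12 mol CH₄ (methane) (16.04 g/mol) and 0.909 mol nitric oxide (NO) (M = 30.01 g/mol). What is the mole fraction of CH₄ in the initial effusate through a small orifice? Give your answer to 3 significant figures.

0.824

The effusion rate of species i is ∝ p_i/√M_i ∝ n_i/√M_i.
x_CH₄(eff) = (n_CH₄/√M_CH₄) / (n_CH₄/√M_CH₄ + n_NO/√M_NO)
= (3.12/√16.04) / (3.12/√16.04 + 0.909/√30.01) = 0.7790/(0.7790 + 0.1659) = 0.824.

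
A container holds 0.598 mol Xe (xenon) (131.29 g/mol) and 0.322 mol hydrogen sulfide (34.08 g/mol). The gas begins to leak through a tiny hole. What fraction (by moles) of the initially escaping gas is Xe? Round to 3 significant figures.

0.486

Each component's effusion rate ∝ (its partial pressure)·(1/√M) ∝ n_i/√M_i.
So x_Xe in the escaping gas = (n_Xe/√M_Xe) / Σ(n_i/√M_i)
= (0.598/√131.29) / (0.598/√131.29 + 0.322/√34.08) = 0.05219/(0.05219 + 0.05516) = 0.486.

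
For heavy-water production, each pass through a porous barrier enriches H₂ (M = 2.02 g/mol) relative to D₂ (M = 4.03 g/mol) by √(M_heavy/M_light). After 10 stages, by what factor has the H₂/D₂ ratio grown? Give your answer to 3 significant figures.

31.6

Overall factor = α^10 with α = √(4.03/2.02), i.e. (4.03/2.02)^(10/2).
= 1.99505^5 = 31.6.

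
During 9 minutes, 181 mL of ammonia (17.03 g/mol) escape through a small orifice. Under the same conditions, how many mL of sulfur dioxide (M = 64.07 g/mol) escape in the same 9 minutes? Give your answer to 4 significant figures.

Graham's law gives rate_SO₂/rate_NH₃ = √(M_NH₃/M_SO₂) = √(17.03/64.07) = √0.2658 = 0.5156.
So the volume for SO₂ is 181 × 0.5156 = 93.32 mL.

93.32 mL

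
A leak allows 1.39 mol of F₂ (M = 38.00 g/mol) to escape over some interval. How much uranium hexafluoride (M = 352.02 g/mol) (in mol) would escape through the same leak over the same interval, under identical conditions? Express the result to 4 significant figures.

0.4567 mol

Using Graham's law: rate_UF₆/rate_F₂ = √(M_F₂/M_UF₆) = √(38.00/352.02) = √0.1079 = 0.3286.
So the amount for UF₆ is 1.39 × 0.3286 = 0.4567 mol.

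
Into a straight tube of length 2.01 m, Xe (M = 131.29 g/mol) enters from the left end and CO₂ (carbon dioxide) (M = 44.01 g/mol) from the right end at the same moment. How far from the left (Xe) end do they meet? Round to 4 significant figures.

0.7370 m

Graham's law gives d_Xe/d_CO₂ = rate_Xe/rate_CO₂ = √(M_CO₂/M_Xe) = √(44.01/131.29) = 0.5790.
With d_Xe + d_CO₂ = 2.01 m, d_CO₂ = 2.01/(1 + 0.5790) = 1.273 m.
d_Xe = 2.01 − 1.273 = 0.7370 m.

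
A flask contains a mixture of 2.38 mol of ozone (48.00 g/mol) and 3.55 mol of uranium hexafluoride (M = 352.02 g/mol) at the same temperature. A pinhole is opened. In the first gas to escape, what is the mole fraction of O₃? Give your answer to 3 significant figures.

The effusion rate of species i is ∝ p_i/√M_i ∝ n_i/√M_i.
So x_O₃ in the escaping gas = (n_O₃/√M_O₃) / Σ(n_i/√M_i)
= (2.38/√48.00) / (2.38/√48.00 + 3.55/√352.02) = 0.3435/(0.3435 + 0.1892) = 0.645.

0.645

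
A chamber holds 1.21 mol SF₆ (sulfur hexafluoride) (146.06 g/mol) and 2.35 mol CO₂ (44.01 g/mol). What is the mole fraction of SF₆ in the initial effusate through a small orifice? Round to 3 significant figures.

The effusion rate of species i is ∝ p_i/√M_i ∝ n_i/√M_i.
x_SF₆(eff) = (n_SF₆/√M_SF₆) / (n_SF₆/√M_SF₆ + n_CO₂/√M_CO₂)
= (1.21/√146.06) / (1.21/√146.06 + 2.35/√44.01) = 0.1001/(0.1001 + 0.3542) = 0.220.

0.220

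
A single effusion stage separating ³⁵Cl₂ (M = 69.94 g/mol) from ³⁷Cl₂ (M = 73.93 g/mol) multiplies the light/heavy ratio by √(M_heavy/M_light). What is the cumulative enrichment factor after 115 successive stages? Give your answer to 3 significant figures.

After 115 stages the ratio has grown by (√(73.93/69.94))^115 = (73.93/69.94)^(115/2).
= 1.05705^(115/2) = 24.3.

24.3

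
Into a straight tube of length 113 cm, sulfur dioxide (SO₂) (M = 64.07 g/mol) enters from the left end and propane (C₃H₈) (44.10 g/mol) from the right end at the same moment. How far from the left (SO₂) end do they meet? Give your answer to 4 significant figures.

51.24 cm

The fronts meet when d_SO₂ + d_C₃H₈ = L with d_SO₂/d_C₃H₈ = √(M_C₃H₈/M_SO₂) (Graham's law). Here √(M_C₃H₈/M_SO₂) = √(44.10/64.07) = 0.8296.
With d_SO₂ + d_C₃H₈ = 113 cm, d_C₃H₈ = 113/(1 + 0.8296) = 61.76 cm.
d_SO₂ = 113 − 61.76 = 51.24 cm.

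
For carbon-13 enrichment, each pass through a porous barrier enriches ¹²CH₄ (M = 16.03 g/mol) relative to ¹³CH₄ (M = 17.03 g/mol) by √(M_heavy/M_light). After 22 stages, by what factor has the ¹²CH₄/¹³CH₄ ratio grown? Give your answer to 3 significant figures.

After 22 stages the ratio has grown by (√(17.03/16.03))^22 = (17.03/16.03)^(22/2).
= 1.06238^11 = 1.95.

1.95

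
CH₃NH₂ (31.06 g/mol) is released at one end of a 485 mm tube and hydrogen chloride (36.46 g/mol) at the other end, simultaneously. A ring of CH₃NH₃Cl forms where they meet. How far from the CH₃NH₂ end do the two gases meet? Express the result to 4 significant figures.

Graham's law gives d_CH₃NH₂/d_HCl = rate_CH₃NH₂/rate_HCl = √(M_HCl/M_CH₃NH₂) = √(36.46/31.06) = 1.083.
With d_CH₃NH₂ + d_HCl = 485 mm, d_HCl = 485/(1 + 1.083) = 232.8 mm.
d_CH₃NH₂ = 485 − 232.8 = 252.2 mm.

252.2 mm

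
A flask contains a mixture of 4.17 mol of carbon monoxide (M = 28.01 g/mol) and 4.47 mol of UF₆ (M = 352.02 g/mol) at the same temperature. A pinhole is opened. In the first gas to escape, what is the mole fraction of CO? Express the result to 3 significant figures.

0.768

Rate_i ∝ x_i/√M_i (Graham's law weighted by mole fraction), so the effusate composition follows n_i/√M_i.
So x_CO in the escaping gas = (n_CO/√M_CO) / Σ(n_i/√M_i)
= (4.17/√28.01) / (4.17/√28.01 + 4.47/√352.02) = 0.7879/(0.7879 + 0.2382) = 0.768.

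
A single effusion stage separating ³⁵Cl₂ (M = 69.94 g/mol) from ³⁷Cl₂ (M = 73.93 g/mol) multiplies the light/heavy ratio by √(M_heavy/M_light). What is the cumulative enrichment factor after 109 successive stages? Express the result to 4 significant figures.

The single-stage factor is √(M_heavy/M_light), so 109 stages give [√(73.93/69.94)]^109 = (73.93/69.94)^(109/2).
= 1.05705^(109/2) = 20.57.

20.57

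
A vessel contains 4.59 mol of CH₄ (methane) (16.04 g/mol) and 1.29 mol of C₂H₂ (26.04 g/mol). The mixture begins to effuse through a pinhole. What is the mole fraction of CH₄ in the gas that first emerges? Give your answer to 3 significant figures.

0.819

Effusion rate of each component ∝ n_i/√M_i (partial pressure × 1/√M).
x_CH₄(eff) = (n_CH₄/√M_CH₄) / (n_CH₄/√M_CH₄ + n_C₂H₂/√M_C₂H₂)
= (4.59/√16.04) / (4.59/√16.04 + 1.29/√26.04) = 1.146/(1.146 + 0.2528) = 0.819.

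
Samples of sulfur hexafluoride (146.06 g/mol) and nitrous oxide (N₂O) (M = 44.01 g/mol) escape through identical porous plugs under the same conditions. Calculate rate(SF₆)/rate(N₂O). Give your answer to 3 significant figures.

Using Graham's law: rate_SF₆/rate_N₂O = √(M_N₂O/M_SF₆) = √(44.01/146.06) = √0.3013 = 0.549.

0.549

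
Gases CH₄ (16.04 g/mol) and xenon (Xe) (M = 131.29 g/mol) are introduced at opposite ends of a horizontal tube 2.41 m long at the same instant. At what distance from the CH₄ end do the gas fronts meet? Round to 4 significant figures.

The fronts meet when d_CH₄ + d_Xe = L with d_CH₄/d_Xe = √(M_Xe/M_CH₄) (Graham's law). Here √(M_Xe/M_CH₄) = √(131.29/16.04) = 2.861.
With d_CH₄ + d_Xe = 2.41 m, d_Xe = 2.41/(1 + 2.861) = 0.6242 m.
d_CH₄ = 2.41 − 0.6242 = 1.786 m.

1.786 m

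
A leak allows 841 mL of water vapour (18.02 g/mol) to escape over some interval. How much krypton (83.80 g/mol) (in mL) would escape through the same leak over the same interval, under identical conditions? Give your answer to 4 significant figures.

Since effusion rate ∝ 1/√M, rate_Kr/rate_H₂O = √(M_H₂O/M_Kr) = √(18.02/83.80) = √0.2150 = 0.4637.
So the volume for Kr is 841 × 0.4637 = 390.0 mL.

390.0 mL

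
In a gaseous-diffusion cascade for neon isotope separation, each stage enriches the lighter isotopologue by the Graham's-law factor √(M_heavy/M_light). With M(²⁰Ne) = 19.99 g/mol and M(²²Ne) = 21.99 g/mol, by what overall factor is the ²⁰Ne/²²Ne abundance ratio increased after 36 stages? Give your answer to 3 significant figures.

5.56

Overall factor = α^36 with α = √(21.99/19.99), i.e. (21.99/19.99)^(36/2).
= 1.10005^18 = 5.56.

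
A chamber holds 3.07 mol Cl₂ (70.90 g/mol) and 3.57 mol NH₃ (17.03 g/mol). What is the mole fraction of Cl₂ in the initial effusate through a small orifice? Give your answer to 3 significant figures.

Effusion rate of each component ∝ n_i/√M_i (partial pressure × 1/√M).
x_Cl₂(eff) = (n_Cl₂/√M_Cl₂) / (n_Cl₂/√M_Cl₂ + n_NH₃/√M_NH₃)
= (3.07/√70.90) / (3.07/√70.90 + 3.57/√17.03) = 0.3646/(0.3646 + 0.8651) = 0.296.

0.296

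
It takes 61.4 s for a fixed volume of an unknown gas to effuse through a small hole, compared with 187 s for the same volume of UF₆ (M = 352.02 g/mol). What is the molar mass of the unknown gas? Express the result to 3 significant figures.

Since effusion rate ∝ 1/√M, t_X/t_UF₆ = √(M_X/M_UF₆).
61.4/187 = 0.3283 = √(M_X/352.02)
M_X = 352.02 × 0.3283² = 352.02 × 0.1078 = 38.0 g/mol

38.0 g/mol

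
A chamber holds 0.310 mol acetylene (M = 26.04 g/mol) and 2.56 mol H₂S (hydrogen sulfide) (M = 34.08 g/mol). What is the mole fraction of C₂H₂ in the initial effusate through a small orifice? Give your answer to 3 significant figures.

0.122

The effusion rate of species i is ∝ p_i/√M_i ∝ n_i/√M_i.
So x_C₂H₂ in the escaping gas = (n_C₂H₂/√M_C₂H₂) / Σ(n_i/√M_i)
= (0.310/√26.04) / (0.310/√26.04 + 2.56/√34.08) = 0.06075/(0.06075 + 0.4385) = 0.122.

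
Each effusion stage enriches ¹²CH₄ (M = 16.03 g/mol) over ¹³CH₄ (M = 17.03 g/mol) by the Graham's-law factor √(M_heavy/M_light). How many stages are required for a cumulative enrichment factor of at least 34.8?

With α = √(17.03/16.03) per stage, ln α = ½ ln(1.06238) = 0.03026.
Need α^N ≥ 34.8 ⇒ N ≥ ln(34.8) / ln α = 3.550 / 0.03026 = 117.31.
Rounding up, N = 118 stages.

118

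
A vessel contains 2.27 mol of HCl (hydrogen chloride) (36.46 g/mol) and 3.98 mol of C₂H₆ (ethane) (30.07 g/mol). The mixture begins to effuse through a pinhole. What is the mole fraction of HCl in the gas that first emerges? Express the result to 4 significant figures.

0.3412

Effusion rate of each component ∝ n_i/√M_i (partial pressure × 1/√M).
x_HCl(eff) = (n_HCl/√M_HCl) / (n_HCl/√M_HCl + n_C₂H₆/√M_C₂H₆)
= (2.27/√36.46) / (2.27/√36.46 + 3.98/√30.07) = 0.3759/(0.3759 + 0.7258) = 0.3412.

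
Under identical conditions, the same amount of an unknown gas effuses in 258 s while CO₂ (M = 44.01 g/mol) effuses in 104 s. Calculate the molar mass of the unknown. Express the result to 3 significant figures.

271 g/mol

Graham's law gives t_X/t_CO₂ = √(M_X/M_CO₂).
258/104 = 2.481 = √(M_X/44.01)
M_X = 44.01 × 2.481² = 44.01 × 6.154 = 271 g/mol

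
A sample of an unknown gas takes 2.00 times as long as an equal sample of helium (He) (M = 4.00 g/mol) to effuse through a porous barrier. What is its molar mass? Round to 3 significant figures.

From Graham's law, t_X/t_He = √(M_X/M_He).
2.00 = √(M_X/4.00)
M_X = 4.00 × 2.00² = 4.00 × 4.000 = 16.0 g/mol

16.0 g/mol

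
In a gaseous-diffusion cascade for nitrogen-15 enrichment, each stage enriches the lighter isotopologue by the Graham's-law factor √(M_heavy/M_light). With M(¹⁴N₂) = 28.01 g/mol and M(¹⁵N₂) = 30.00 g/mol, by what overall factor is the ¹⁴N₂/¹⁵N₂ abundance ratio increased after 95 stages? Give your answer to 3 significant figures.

26.1

Each stage multiplies the ratio by α = √(30.00/28.01), so after 95 stages the overall factor is α^95 = (30.00/28.01)^(95/2).
= 1.07105^(95/2) = 26.1.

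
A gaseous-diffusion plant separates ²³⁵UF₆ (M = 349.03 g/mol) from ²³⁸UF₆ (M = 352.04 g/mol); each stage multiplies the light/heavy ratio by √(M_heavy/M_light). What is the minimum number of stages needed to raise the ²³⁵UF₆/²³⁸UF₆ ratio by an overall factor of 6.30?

Single-stage factor α = √(352.04/349.03), so ln α = ½ ln(1.00862) = 0.004293.
Need α^N ≥ 6.30 ⇒ N ≥ ln(6.30) / ln α = 1.841 / 0.004293 = 428.69.
Minimum whole number of stages: N = 429.

429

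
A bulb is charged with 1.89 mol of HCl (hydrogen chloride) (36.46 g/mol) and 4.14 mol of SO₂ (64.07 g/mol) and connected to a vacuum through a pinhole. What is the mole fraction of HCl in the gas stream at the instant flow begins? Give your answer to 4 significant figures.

The effusion rate of species i is ∝ p_i/√M_i ∝ n_i/√M_i.
Mole fraction of HCl in the effusate = (n_HCl/√M_HCl) / (n_HCl/√M_HCl + n_SO₂/√M_SO₂)
= (1.89/√36.46) / (1.89/√36.46 + 4.14/√64.07) = 0.3130/(0.3130 + 0.5172) = 0.3770.

0.3770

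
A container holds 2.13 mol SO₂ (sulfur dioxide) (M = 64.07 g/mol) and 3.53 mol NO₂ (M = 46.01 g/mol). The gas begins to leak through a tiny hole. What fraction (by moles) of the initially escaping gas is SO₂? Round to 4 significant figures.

The effusion rate of species i is ∝ p_i/√M_i ∝ n_i/√M_i.
So x_SO₂ in the escaping gas = (n_SO₂/√M_SO₂) / Σ(n_i/√M_i)
= (2.13/√64.07) / (2.13/√64.07 + 3.53/√46.01) = 0.2661/(0.2661 + 0.5204) = 0.3383.

0.3383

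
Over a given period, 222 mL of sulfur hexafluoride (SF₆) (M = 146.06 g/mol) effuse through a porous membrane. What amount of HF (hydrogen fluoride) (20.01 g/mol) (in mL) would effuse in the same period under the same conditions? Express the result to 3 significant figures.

From Graham's law, rate_HF/rate_SF₆ = √(M_SF₆/M_HF) = √(146.06/20.01) = √7.299 = 2.702.
So the volume for HF is 222 × 2.702 = 600 mL.

600 mL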